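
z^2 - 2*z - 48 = (z - 8)*(z + 6)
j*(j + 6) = j^2 + 6*j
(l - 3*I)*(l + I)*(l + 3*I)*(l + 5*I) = l^4 + 6*I*l^3 + 4*l^2 + 54*I*l - 45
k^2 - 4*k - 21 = (k - 7)*(k + 3)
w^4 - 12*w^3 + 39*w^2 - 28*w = w*(w - 7)*(w - 4)*(w - 1)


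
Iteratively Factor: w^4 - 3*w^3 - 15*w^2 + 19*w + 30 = (w - 2)*(w^3 - w^2 - 17*w - 15) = (w - 5)*(w - 2)*(w^2 + 4*w + 3) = (w - 5)*(w - 2)*(w + 3)*(w + 1)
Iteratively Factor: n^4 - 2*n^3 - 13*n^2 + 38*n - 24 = (n - 1)*(n^3 - n^2 - 14*n + 24) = (n - 3)*(n - 1)*(n^2 + 2*n - 8) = (n - 3)*(n - 1)*(n + 4)*(n - 2)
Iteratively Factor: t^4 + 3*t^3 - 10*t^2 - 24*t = (t)*(t^3 + 3*t^2 - 10*t - 24) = t*(t + 2)*(t^2 + t - 12) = t*(t + 2)*(t + 4)*(t - 3)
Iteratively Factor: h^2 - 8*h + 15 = (h - 3)*(h - 5)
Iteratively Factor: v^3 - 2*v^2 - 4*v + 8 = (v - 2)*(v^2 - 4) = (v - 2)^2*(v + 2)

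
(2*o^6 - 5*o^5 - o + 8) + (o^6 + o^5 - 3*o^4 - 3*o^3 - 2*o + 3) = 3*o^6 - 4*o^5 - 3*o^4 - 3*o^3 - 3*o + 11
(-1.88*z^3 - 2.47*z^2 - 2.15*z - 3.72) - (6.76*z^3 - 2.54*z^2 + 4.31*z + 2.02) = -8.64*z^3 + 0.0699999999999998*z^2 - 6.46*z - 5.74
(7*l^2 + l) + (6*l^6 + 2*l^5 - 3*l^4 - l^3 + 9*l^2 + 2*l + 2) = 6*l^6 + 2*l^5 - 3*l^4 - l^3 + 16*l^2 + 3*l + 2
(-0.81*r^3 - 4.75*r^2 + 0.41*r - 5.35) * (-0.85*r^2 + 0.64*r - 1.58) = 0.6885*r^5 + 3.5191*r^4 - 2.1087*r^3 + 12.3149*r^2 - 4.0718*r + 8.453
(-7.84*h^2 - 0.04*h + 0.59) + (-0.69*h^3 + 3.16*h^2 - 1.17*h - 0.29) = -0.69*h^3 - 4.68*h^2 - 1.21*h + 0.3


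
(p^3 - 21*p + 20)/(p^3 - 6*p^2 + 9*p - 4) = (p + 5)/(p - 1)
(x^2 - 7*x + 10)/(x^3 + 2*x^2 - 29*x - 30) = (x - 2)/(x^2 + 7*x + 6)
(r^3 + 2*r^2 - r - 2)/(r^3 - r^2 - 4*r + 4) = (r + 1)/(r - 2)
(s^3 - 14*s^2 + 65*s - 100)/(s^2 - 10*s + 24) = (s^2 - 10*s + 25)/(s - 6)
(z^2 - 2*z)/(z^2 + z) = (z - 2)/(z + 1)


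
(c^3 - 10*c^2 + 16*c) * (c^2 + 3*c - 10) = c^5 - 7*c^4 - 24*c^3 + 148*c^2 - 160*c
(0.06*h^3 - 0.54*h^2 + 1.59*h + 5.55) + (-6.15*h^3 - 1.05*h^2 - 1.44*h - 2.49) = -6.09*h^3 - 1.59*h^2 + 0.15*h + 3.06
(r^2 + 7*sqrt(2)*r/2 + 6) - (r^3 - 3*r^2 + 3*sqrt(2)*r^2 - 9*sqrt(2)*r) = -r^3 - 3*sqrt(2)*r^2 + 4*r^2 + 25*sqrt(2)*r/2 + 6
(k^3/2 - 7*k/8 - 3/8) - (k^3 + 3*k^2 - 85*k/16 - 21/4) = -k^3/2 - 3*k^2 + 71*k/16 + 39/8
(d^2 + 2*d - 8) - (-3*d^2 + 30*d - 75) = 4*d^2 - 28*d + 67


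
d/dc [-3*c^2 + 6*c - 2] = 6 - 6*c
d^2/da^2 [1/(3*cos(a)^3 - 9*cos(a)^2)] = (-12*tan(a)^4 - 56/cos(a)^2 - 31/cos(a)^3 + 11*cos(3*a)/cos(a)^4 + 84/cos(a)^4)/(4*(cos(a) - 3)^3)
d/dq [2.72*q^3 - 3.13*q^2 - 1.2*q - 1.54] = 8.16*q^2 - 6.26*q - 1.2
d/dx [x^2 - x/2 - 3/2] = 2*x - 1/2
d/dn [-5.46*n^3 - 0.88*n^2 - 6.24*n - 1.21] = -16.38*n^2 - 1.76*n - 6.24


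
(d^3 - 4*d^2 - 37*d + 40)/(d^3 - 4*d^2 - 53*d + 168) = (d^2 + 4*d - 5)/(d^2 + 4*d - 21)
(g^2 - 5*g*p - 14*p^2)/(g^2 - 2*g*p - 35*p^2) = (g + 2*p)/(g + 5*p)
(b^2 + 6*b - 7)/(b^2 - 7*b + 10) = (b^2 + 6*b - 7)/(b^2 - 7*b + 10)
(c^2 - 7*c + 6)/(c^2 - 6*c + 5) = (c - 6)/(c - 5)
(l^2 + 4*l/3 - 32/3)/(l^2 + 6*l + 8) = (l - 8/3)/(l + 2)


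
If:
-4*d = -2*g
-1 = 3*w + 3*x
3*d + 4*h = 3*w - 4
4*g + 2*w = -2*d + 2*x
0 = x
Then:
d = 1/15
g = 2/15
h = -13/10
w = -1/3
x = 0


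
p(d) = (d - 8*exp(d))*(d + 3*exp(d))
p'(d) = (1 - 8*exp(d))*(d + 3*exp(d)) + (d - 8*exp(d))*(3*exp(d) + 1) = -5*d*exp(d) + 2*d - 48*exp(2*d) - 5*exp(d)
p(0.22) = -38.59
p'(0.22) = -81.69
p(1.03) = -201.67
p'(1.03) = -402.98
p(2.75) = -6080.13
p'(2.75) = -12033.01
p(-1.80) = 4.07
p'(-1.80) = -4.25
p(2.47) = -3494.39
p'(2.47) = -6909.15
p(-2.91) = 9.19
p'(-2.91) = -5.44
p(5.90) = -3208790.27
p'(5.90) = -6408694.93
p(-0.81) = -2.29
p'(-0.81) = -11.54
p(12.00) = -635748696259.73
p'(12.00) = -1271488441269.93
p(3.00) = -9974.57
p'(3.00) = -19760.29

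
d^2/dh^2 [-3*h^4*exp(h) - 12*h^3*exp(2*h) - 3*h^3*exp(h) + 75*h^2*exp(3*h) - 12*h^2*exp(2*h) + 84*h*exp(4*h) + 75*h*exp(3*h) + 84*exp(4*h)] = 3*(-h^4 - 16*h^3*exp(h) - 9*h^3 + 225*h^2*exp(2*h) - 64*h^2*exp(h) - 18*h^2 + 448*h*exp(3*h) + 525*h*exp(2*h) - 56*h*exp(h) - 6*h + 672*exp(3*h) + 200*exp(2*h) - 8*exp(h))*exp(h)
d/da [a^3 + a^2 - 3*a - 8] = 3*a^2 + 2*a - 3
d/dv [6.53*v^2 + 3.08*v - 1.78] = 13.06*v + 3.08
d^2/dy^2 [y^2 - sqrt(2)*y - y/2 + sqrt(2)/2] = 2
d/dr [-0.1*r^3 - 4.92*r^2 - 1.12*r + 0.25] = -0.3*r^2 - 9.84*r - 1.12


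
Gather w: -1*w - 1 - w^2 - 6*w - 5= -w^2 - 7*w - 6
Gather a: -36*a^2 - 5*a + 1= -36*a^2 - 5*a + 1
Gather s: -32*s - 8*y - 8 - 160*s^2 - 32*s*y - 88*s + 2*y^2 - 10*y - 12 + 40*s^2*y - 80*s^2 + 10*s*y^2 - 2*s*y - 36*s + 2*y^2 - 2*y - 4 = s^2*(40*y - 240) + s*(10*y^2 - 34*y - 156) + 4*y^2 - 20*y - 24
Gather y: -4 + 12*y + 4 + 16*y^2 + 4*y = 16*y^2 + 16*y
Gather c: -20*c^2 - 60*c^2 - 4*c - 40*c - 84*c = -80*c^2 - 128*c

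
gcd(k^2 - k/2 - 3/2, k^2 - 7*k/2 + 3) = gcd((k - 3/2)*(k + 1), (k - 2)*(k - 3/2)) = k - 3/2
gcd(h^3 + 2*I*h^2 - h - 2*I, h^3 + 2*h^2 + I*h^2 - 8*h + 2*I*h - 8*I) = 1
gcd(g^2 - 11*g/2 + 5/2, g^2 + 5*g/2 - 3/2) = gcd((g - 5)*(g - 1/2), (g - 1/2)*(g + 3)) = g - 1/2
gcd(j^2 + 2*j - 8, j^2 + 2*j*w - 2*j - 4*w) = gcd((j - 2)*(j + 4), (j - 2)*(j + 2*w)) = j - 2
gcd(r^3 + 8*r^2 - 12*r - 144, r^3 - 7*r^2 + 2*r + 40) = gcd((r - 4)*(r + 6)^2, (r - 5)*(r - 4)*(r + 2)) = r - 4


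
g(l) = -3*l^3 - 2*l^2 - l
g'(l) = -9*l^2 - 4*l - 1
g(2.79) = -83.51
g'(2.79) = -82.22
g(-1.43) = 6.11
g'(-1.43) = -13.68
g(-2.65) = 44.43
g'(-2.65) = -53.60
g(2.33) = -51.14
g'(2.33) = -59.18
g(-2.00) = 18.00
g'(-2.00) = -29.00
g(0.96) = -5.46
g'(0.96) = -13.13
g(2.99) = -101.06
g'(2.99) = -93.42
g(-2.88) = 57.95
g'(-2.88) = -64.13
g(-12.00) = 4908.00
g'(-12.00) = -1249.00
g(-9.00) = 2034.00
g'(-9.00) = -694.00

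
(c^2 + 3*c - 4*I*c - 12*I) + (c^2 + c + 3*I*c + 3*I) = 2*c^2 + 4*c - I*c - 9*I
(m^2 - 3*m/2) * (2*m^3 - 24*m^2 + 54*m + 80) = 2*m^5 - 27*m^4 + 90*m^3 - m^2 - 120*m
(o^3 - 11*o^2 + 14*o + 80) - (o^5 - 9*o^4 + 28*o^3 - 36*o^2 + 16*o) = -o^5 + 9*o^4 - 27*o^3 + 25*o^2 - 2*o + 80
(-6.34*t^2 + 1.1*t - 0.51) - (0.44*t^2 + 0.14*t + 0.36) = -6.78*t^2 + 0.96*t - 0.87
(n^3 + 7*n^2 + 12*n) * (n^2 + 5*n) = n^5 + 12*n^4 + 47*n^3 + 60*n^2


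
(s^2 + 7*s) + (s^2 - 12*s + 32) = 2*s^2 - 5*s + 32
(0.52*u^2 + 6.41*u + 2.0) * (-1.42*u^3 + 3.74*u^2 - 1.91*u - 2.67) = -0.7384*u^5 - 7.1574*u^4 + 20.1402*u^3 - 6.1515*u^2 - 20.9347*u - 5.34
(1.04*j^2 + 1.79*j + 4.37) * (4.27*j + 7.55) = 4.4408*j^3 + 15.4953*j^2 + 32.1744*j + 32.9935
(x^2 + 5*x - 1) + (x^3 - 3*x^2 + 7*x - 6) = x^3 - 2*x^2 + 12*x - 7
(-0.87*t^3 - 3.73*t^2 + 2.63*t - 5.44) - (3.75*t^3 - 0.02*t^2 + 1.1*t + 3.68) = -4.62*t^3 - 3.71*t^2 + 1.53*t - 9.12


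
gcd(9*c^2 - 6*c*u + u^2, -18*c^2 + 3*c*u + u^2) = -3*c + u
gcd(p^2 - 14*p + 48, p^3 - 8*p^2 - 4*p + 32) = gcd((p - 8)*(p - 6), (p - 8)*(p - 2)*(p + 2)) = p - 8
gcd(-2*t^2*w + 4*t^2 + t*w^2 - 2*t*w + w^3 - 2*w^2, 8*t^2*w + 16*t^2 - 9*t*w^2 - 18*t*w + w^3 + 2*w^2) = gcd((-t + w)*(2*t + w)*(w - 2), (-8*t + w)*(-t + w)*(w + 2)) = t - w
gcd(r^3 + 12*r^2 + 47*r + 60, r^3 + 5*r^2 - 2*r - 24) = r^2 + 7*r + 12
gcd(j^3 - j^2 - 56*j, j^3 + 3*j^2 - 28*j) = j^2 + 7*j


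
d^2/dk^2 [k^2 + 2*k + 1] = 2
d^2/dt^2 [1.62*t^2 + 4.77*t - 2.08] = 3.24000000000000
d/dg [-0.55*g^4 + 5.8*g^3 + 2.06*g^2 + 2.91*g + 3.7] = -2.2*g^3 + 17.4*g^2 + 4.12*g + 2.91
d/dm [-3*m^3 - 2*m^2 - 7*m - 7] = -9*m^2 - 4*m - 7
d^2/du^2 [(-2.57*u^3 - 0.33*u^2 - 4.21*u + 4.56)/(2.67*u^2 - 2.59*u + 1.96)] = (-5.6843418860808e-14*u^5 - 72.170422*u^3 + 283.686528*u^2 - 116.249448*u - 31.827656)/(19.034163*u^6 - 55.391553*u^5 + 95.649813*u^4 - 98.697907*u^3 + 70.214844*u^2 - 29.849232*u + 7.529536)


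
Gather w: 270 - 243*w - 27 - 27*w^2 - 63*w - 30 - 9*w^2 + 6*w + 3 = -36*w^2 - 300*w + 216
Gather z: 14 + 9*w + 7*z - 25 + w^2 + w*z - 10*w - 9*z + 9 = w^2 - w + z*(w - 2) - 2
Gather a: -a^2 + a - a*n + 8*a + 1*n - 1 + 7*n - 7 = -a^2 + a*(9 - n) + 8*n - 8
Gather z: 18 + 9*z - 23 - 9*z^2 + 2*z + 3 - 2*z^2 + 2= -11*z^2 + 11*z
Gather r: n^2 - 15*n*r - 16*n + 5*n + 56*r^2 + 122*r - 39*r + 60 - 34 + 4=n^2 - 11*n + 56*r^2 + r*(83 - 15*n) + 30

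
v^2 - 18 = (v - 3*sqrt(2))*(v + 3*sqrt(2))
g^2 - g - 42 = (g - 7)*(g + 6)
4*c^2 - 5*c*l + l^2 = (-4*c + l)*(-c + l)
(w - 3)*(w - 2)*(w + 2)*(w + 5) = w^4 + 2*w^3 - 19*w^2 - 8*w + 60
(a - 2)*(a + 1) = a^2 - a - 2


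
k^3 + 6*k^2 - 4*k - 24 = (k - 2)*(k + 2)*(k + 6)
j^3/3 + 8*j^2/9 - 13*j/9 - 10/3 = (j/3 + 1)*(j - 2)*(j + 5/3)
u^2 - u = u*(u - 1)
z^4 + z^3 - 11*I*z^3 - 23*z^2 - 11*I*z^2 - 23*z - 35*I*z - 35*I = (z + 1)*(z - 7*I)*(z - 5*I)*(z + I)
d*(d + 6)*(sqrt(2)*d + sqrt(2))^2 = 2*d^4 + 16*d^3 + 26*d^2 + 12*d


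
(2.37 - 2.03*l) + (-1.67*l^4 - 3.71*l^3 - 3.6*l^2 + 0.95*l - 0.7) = -1.67*l^4 - 3.71*l^3 - 3.6*l^2 - 1.08*l + 1.67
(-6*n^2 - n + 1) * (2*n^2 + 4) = -12*n^4 - 2*n^3 - 22*n^2 - 4*n + 4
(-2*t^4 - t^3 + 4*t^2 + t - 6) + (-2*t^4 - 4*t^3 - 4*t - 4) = -4*t^4 - 5*t^3 + 4*t^2 - 3*t - 10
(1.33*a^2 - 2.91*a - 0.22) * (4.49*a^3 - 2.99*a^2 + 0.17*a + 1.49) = 5.9717*a^5 - 17.0426*a^4 + 7.9392*a^3 + 2.1448*a^2 - 4.3733*a - 0.3278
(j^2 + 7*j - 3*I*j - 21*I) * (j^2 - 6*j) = j^4 + j^3 - 3*I*j^3 - 42*j^2 - 3*I*j^2 + 126*I*j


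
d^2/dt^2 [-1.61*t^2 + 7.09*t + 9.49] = -3.22000000000000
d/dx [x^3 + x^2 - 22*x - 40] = 3*x^2 + 2*x - 22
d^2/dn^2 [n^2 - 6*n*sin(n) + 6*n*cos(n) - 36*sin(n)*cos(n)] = -6*sqrt(2)*n*cos(n + pi/4) + 72*sin(2*n) - 12*sqrt(2)*sin(n + pi/4) + 2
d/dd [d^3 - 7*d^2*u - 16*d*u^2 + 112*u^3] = 3*d^2 - 14*d*u - 16*u^2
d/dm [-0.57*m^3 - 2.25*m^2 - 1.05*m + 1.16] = -1.71*m^2 - 4.5*m - 1.05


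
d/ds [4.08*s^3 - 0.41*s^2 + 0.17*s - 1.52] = 12.24*s^2 - 0.82*s + 0.17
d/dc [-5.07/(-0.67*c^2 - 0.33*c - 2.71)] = (-6.7938*c - 1.6731)/(0.67*c^2 + 0.33*c + 2.71)^2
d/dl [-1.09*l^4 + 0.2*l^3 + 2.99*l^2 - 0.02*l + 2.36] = -4.36*l^3 + 0.6*l^2 + 5.98*l - 0.02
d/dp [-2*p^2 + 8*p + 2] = 8 - 4*p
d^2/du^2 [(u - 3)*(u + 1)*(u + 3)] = 6*u + 2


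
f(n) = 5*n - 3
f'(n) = 5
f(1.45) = 4.25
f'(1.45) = 5.00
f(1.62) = 5.10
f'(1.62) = 5.00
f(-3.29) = -19.45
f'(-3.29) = 5.00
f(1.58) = 4.90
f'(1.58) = 5.00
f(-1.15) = -8.75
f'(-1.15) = 5.00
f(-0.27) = -4.35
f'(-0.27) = 5.00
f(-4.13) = -23.65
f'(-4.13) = 5.00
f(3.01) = 12.05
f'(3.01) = 5.00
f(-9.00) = -48.00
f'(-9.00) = 5.00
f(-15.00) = -78.00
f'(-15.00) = 5.00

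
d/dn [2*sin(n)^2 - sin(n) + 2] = (4*sin(n) - 1)*cos(n)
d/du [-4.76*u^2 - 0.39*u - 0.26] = -9.52*u - 0.39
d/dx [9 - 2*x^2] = -4*x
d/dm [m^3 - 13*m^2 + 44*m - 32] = 3*m^2 - 26*m + 44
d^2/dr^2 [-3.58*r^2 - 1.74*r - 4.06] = -7.16000000000000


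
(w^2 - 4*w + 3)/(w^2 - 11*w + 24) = (w - 1)/(w - 8)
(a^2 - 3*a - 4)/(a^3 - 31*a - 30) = (a - 4)/(a^2 - a - 30)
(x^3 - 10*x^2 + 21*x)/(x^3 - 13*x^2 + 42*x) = (x - 3)/(x - 6)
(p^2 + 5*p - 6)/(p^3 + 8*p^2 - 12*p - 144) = (p - 1)/(p^2 + 2*p - 24)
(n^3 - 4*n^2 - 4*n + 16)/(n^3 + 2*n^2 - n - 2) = (n^2 - 6*n + 8)/(n^2 - 1)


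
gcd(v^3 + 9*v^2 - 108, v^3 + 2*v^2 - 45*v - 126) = v + 6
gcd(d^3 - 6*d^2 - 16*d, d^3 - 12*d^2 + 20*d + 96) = d^2 - 6*d - 16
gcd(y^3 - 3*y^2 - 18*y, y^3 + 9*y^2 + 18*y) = y^2 + 3*y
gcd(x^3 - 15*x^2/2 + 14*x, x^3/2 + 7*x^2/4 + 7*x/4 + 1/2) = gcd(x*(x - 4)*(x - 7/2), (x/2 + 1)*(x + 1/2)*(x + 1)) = 1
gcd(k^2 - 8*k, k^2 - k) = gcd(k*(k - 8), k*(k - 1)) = k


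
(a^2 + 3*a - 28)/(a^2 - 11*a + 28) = (a + 7)/(a - 7)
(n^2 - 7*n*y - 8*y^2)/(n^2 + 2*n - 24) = (n^2 - 7*n*y - 8*y^2)/(n^2 + 2*n - 24)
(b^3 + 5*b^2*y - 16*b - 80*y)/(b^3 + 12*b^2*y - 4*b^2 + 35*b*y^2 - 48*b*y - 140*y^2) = (b + 4)/(b + 7*y)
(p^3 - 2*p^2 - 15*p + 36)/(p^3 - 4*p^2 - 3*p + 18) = (p + 4)/(p + 2)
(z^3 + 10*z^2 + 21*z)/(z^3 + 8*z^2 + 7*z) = (z + 3)/(z + 1)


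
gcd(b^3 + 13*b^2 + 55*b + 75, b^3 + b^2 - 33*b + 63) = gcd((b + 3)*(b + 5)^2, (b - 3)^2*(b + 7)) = 1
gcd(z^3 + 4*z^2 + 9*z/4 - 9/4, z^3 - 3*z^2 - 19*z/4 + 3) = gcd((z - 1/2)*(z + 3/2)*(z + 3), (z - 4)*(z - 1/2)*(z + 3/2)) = z^2 + z - 3/4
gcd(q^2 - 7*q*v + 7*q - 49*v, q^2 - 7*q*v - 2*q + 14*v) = q - 7*v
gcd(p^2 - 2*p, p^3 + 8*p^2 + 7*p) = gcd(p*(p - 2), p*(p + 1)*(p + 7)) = p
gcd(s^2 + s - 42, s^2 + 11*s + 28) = s + 7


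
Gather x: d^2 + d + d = d^2 + 2*d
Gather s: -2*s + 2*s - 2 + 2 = 0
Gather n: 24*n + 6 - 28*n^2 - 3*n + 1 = -28*n^2 + 21*n + 7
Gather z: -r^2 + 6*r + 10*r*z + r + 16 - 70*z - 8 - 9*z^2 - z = -r^2 + 7*r - 9*z^2 + z*(10*r - 71) + 8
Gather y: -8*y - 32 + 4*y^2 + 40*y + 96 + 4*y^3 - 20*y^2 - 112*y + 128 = 4*y^3 - 16*y^2 - 80*y + 192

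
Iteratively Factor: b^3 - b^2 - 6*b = (b)*(b^2 - b - 6) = b*(b + 2)*(b - 3)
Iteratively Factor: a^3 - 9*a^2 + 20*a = (a)*(a^2 - 9*a + 20) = a*(a - 4)*(a - 5)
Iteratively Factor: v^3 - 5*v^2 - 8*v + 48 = (v + 3)*(v^2 - 8*v + 16) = (v - 4)*(v + 3)*(v - 4)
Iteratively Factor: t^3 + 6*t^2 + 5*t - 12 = (t + 3)*(t^2 + 3*t - 4) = (t + 3)*(t + 4)*(t - 1)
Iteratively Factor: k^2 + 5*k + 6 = (k + 3)*(k + 2)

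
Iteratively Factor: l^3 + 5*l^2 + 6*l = (l + 3)*(l^2 + 2*l) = (l + 2)*(l + 3)*(l)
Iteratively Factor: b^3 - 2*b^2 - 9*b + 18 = (b + 3)*(b^2 - 5*b + 6) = (b - 2)*(b + 3)*(b - 3)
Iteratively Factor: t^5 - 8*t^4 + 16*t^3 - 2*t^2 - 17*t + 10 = (t + 1)*(t^4 - 9*t^3 + 25*t^2 - 27*t + 10) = (t - 1)*(t + 1)*(t^3 - 8*t^2 + 17*t - 10) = (t - 5)*(t - 1)*(t + 1)*(t^2 - 3*t + 2) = (t - 5)*(t - 1)^2*(t + 1)*(t - 2)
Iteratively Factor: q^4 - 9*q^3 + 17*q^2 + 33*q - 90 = (q - 5)*(q^3 - 4*q^2 - 3*q + 18) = (q - 5)*(q - 3)*(q^2 - q - 6) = (q - 5)*(q - 3)^2*(q + 2)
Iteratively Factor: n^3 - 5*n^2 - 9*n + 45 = (n - 3)*(n^2 - 2*n - 15) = (n - 5)*(n - 3)*(n + 3)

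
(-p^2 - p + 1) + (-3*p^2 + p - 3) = -4*p^2 - 2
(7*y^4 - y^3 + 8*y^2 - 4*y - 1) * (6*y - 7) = 42*y^5 - 55*y^4 + 55*y^3 - 80*y^2 + 22*y + 7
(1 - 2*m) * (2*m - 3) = -4*m^2 + 8*m - 3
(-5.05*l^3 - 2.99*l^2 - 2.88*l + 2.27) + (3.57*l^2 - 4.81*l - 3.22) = -5.05*l^3 + 0.58*l^2 - 7.69*l - 0.95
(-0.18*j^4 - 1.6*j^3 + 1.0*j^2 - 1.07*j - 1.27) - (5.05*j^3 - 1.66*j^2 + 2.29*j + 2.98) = -0.18*j^4 - 6.65*j^3 + 2.66*j^2 - 3.36*j - 4.25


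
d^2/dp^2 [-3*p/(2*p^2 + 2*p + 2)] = 3*(-p*(2*p + 1)^2 + (3*p + 1)*(p^2 + p + 1))/(p^2 + p + 1)^3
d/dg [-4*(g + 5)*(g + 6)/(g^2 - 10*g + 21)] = 12*(7*g^2 + 6*g - 177)/(g^4 - 20*g^3 + 142*g^2 - 420*g + 441)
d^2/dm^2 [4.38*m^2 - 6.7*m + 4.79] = 8.76000000000000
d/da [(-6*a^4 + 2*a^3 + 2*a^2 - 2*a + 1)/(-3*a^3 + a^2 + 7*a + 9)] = (18*a^6 - 12*a^5 - 118*a^4 - 200*a^3 + 79*a^2 + 34*a - 25)/(9*a^6 - 6*a^5 - 41*a^4 - 40*a^3 + 67*a^2 + 126*a + 81)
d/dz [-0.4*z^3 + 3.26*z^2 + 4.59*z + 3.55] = -1.2*z^2 + 6.52*z + 4.59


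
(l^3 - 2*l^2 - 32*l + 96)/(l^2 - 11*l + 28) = (l^2 + 2*l - 24)/(l - 7)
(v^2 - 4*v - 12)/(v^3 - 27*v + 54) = (v^2 - 4*v - 12)/(v^3 - 27*v + 54)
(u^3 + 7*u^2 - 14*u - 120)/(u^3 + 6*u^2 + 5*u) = (u^2 + 2*u - 24)/(u*(u + 1))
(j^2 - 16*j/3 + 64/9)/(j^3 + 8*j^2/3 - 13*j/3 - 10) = (9*j^2 - 48*j + 64)/(3*(3*j^3 + 8*j^2 - 13*j - 30))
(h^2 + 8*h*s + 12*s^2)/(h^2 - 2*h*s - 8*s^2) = (-h - 6*s)/(-h + 4*s)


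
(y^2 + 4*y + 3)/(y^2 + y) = (y + 3)/y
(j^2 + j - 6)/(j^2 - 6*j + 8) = (j + 3)/(j - 4)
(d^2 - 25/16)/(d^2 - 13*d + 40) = (d^2 - 25/16)/(d^2 - 13*d + 40)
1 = 1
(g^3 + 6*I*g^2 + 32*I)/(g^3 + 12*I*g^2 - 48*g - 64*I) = (g - 2*I)/(g + 4*I)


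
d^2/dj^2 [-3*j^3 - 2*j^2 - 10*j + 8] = -18*j - 4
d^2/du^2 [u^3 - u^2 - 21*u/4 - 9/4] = 6*u - 2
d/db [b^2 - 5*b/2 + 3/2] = 2*b - 5/2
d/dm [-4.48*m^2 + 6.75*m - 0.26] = 6.75 - 8.96*m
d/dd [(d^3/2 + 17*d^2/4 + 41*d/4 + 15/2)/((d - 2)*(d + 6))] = (2*d^4 + 16*d^3 - 45*d^2 - 468*d - 612)/(4*(d^4 + 8*d^3 - 8*d^2 - 96*d + 144))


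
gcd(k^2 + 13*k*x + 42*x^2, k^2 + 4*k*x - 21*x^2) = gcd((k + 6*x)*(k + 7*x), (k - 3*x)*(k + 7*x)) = k + 7*x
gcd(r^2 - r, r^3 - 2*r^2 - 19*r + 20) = r - 1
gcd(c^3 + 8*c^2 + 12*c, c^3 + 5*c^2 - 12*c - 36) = c^2 + 8*c + 12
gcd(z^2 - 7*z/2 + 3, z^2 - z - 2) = z - 2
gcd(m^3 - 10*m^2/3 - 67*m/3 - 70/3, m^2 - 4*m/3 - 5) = m + 5/3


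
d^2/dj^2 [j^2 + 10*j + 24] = 2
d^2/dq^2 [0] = 0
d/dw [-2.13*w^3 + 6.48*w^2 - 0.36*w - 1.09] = -6.39*w^2 + 12.96*w - 0.36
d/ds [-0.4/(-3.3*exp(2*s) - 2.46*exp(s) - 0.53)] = (-2.64*exp(s) - 0.984)*exp(s)/(3.3*exp(2*s) + 2.46*exp(s) + 0.53)^2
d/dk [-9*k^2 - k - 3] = -18*k - 1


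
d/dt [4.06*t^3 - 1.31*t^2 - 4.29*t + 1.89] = 12.18*t^2 - 2.62*t - 4.29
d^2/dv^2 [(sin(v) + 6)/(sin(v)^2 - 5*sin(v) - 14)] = (sin(v)^5 + 29*sin(v)^4 - 8*sin(v)^3 + 380*sin(v)^2 - 128*sin(v) - 328)/(-sin(v)^2 + 5*sin(v) + 14)^3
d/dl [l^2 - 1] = 2*l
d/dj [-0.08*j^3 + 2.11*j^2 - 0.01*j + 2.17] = -0.24*j^2 + 4.22*j - 0.01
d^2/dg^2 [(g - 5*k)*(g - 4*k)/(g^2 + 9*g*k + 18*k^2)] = 12*k*(-3*g^3 + g^2*k + 171*g*k^2 + 507*k^3)/(g^6 + 27*g^5*k + 297*g^4*k^2 + 1701*g^3*k^3 + 5346*g^2*k^4 + 8748*g*k^5 + 5832*k^6)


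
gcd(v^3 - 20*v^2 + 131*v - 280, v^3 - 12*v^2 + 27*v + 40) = v^2 - 13*v + 40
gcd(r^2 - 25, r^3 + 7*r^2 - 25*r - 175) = r^2 - 25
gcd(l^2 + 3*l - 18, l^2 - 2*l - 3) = l - 3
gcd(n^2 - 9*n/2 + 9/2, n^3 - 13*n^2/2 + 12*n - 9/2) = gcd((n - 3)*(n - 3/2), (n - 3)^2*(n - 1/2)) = n - 3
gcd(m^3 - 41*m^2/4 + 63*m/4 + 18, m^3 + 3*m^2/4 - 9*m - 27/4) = m^2 - 9*m/4 - 9/4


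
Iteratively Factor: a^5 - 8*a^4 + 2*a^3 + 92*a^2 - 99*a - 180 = (a - 3)*(a^4 - 5*a^3 - 13*a^2 + 53*a + 60) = (a - 3)*(a + 1)*(a^3 - 6*a^2 - 7*a + 60) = (a - 3)*(a + 1)*(a + 3)*(a^2 - 9*a + 20) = (a - 4)*(a - 3)*(a + 1)*(a + 3)*(a - 5)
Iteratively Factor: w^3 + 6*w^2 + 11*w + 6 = (w + 2)*(w^2 + 4*w + 3) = (w + 1)*(w + 2)*(w + 3)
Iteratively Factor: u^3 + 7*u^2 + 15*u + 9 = (u + 1)*(u^2 + 6*u + 9) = (u + 1)*(u + 3)*(u + 3)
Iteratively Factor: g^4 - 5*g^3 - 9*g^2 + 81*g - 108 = (g - 3)*(g^3 - 2*g^2 - 15*g + 36) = (g - 3)*(g + 4)*(g^2 - 6*g + 9) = (g - 3)^2*(g + 4)*(g - 3)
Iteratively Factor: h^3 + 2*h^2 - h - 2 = (h - 1)*(h^2 + 3*h + 2) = (h - 1)*(h + 2)*(h + 1)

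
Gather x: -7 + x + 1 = x - 6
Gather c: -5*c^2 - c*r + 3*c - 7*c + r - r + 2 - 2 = -5*c^2 + c*(-r - 4)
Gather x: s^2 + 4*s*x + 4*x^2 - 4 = s^2 + 4*s*x + 4*x^2 - 4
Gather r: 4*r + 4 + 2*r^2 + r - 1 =2*r^2 + 5*r + 3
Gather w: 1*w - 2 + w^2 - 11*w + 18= w^2 - 10*w + 16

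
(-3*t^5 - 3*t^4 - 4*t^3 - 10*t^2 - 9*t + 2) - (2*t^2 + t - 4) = -3*t^5 - 3*t^4 - 4*t^3 - 12*t^2 - 10*t + 6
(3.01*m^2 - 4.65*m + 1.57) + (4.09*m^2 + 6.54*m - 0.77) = 7.1*m^2 + 1.89*m + 0.8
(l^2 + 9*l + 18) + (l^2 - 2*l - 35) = 2*l^2 + 7*l - 17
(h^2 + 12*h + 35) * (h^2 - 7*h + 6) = h^4 + 5*h^3 - 43*h^2 - 173*h + 210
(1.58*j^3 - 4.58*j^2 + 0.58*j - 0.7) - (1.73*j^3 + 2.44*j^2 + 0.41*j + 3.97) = -0.15*j^3 - 7.02*j^2 + 0.17*j - 4.67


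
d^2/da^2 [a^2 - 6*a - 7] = 2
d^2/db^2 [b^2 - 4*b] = 2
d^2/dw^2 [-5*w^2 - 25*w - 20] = -10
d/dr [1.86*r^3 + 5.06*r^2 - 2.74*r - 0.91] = 5.58*r^2 + 10.12*r - 2.74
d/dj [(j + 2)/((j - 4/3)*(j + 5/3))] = 9*(-9*j^2 - 36*j - 26)/(81*j^4 + 54*j^3 - 351*j^2 - 120*j + 400)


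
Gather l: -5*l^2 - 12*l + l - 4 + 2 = -5*l^2 - 11*l - 2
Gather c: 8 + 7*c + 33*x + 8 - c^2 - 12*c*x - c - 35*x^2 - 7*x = -c^2 + c*(6 - 12*x) - 35*x^2 + 26*x + 16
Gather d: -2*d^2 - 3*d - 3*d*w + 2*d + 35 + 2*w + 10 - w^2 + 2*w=-2*d^2 + d*(-3*w - 1) - w^2 + 4*w + 45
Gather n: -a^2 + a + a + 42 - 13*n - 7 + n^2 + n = -a^2 + 2*a + n^2 - 12*n + 35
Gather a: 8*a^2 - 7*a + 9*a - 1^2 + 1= 8*a^2 + 2*a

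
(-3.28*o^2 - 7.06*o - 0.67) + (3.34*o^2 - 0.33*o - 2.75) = 0.0600000000000001*o^2 - 7.39*o - 3.42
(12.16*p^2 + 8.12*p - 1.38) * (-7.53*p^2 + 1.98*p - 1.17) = -91.5648*p^4 - 37.0668*p^3 + 12.2418*p^2 - 12.2328*p + 1.6146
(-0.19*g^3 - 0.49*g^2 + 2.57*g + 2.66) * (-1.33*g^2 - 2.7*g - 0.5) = 0.2527*g^5 + 1.1647*g^4 - 2.0001*g^3 - 10.2318*g^2 - 8.467*g - 1.33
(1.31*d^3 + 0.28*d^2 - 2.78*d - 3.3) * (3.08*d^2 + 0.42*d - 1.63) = 4.0348*d^5 + 1.4126*d^4 - 10.5801*d^3 - 11.788*d^2 + 3.1454*d + 5.379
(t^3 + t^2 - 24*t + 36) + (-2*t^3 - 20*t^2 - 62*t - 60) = -t^3 - 19*t^2 - 86*t - 24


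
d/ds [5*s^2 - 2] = 10*s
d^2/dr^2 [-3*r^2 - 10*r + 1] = -6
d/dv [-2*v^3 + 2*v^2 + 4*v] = -6*v^2 + 4*v + 4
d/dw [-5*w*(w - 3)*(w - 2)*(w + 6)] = -20*w^3 - 15*w^2 + 240*w - 180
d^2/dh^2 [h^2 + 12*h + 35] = 2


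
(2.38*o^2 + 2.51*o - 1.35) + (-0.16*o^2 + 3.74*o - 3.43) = 2.22*o^2 + 6.25*o - 4.78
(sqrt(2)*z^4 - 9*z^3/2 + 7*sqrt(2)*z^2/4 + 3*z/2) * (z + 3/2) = sqrt(2)*z^5 - 9*z^4/2 + 3*sqrt(2)*z^4/2 - 27*z^3/4 + 7*sqrt(2)*z^3/4 + 3*z^2/2 + 21*sqrt(2)*z^2/8 + 9*z/4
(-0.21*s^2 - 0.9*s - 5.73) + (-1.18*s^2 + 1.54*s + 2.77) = -1.39*s^2 + 0.64*s - 2.96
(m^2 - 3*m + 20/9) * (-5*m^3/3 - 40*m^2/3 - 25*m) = -5*m^5/3 - 25*m^4/3 + 305*m^3/27 + 1225*m^2/27 - 500*m/9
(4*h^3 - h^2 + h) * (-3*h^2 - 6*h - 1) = -12*h^5 - 21*h^4 - h^3 - 5*h^2 - h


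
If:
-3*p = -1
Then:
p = 1/3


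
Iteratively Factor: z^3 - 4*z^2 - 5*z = (z - 5)*(z^2 + z) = (z - 5)*(z + 1)*(z)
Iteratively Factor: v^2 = (v)*(v)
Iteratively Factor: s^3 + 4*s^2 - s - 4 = (s + 1)*(s^2 + 3*s - 4) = (s - 1)*(s + 1)*(s + 4)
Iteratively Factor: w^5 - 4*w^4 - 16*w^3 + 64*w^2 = (w)*(w^4 - 4*w^3 - 16*w^2 + 64*w) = w*(w + 4)*(w^3 - 8*w^2 + 16*w) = w*(w - 4)*(w + 4)*(w^2 - 4*w) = w*(w - 4)^2*(w + 4)*(w)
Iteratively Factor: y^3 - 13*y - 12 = (y + 1)*(y^2 - y - 12) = (y - 4)*(y + 1)*(y + 3)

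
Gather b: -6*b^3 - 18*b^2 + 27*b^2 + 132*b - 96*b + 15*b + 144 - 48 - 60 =-6*b^3 + 9*b^2 + 51*b + 36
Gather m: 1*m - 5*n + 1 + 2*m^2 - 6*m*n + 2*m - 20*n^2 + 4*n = 2*m^2 + m*(3 - 6*n) - 20*n^2 - n + 1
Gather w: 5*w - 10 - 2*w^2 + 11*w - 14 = -2*w^2 + 16*w - 24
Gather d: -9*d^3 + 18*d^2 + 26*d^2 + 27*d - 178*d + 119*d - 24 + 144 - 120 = -9*d^3 + 44*d^2 - 32*d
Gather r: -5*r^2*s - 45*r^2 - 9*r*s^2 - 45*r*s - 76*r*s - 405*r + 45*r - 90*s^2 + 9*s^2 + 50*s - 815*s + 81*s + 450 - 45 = r^2*(-5*s - 45) + r*(-9*s^2 - 121*s - 360) - 81*s^2 - 684*s + 405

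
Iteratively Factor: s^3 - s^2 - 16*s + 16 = (s - 4)*(s^2 + 3*s - 4) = (s - 4)*(s + 4)*(s - 1)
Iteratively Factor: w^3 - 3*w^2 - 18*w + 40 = (w - 2)*(w^2 - w - 20) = (w - 2)*(w + 4)*(w - 5)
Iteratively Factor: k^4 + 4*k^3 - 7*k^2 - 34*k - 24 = (k + 1)*(k^3 + 3*k^2 - 10*k - 24) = (k + 1)*(k + 2)*(k^2 + k - 12) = (k - 3)*(k + 1)*(k + 2)*(k + 4)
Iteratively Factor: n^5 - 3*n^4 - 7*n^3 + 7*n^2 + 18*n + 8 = (n - 2)*(n^4 - n^3 - 9*n^2 - 11*n - 4) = (n - 2)*(n + 1)*(n^3 - 2*n^2 - 7*n - 4) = (n - 2)*(n + 1)^2*(n^2 - 3*n - 4) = (n - 4)*(n - 2)*(n + 1)^2*(n + 1)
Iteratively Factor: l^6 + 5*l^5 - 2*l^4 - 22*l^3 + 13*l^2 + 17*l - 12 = (l + 3)*(l^5 + 2*l^4 - 8*l^3 + 2*l^2 + 7*l - 4) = (l - 1)*(l + 3)*(l^4 + 3*l^3 - 5*l^2 - 3*l + 4) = (l - 1)*(l + 1)*(l + 3)*(l^3 + 2*l^2 - 7*l + 4) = (l - 1)*(l + 1)*(l + 3)*(l + 4)*(l^2 - 2*l + 1) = (l - 1)^2*(l + 1)*(l + 3)*(l + 4)*(l - 1)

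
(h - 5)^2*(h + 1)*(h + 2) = h^4 - 7*h^3 - 3*h^2 + 55*h + 50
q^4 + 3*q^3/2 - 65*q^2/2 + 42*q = q*(q - 4)*(q - 3/2)*(q + 7)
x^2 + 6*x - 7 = (x - 1)*(x + 7)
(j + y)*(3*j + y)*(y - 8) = 3*j^2*y - 24*j^2 + 4*j*y^2 - 32*j*y + y^3 - 8*y^2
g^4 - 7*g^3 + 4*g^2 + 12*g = g*(g - 6)*(g - 2)*(g + 1)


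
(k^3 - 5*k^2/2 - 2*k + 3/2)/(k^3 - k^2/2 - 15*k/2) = (2*k^2 + k - 1)/(k*(2*k + 5))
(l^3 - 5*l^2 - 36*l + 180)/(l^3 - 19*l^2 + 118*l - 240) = (l + 6)/(l - 8)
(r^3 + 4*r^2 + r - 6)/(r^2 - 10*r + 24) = (r^3 + 4*r^2 + r - 6)/(r^2 - 10*r + 24)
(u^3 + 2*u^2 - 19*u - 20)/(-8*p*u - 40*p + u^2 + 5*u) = (-u^2 + 3*u + 4)/(8*p - u)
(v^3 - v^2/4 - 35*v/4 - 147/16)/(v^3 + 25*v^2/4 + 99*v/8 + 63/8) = (v - 7/2)/(v + 3)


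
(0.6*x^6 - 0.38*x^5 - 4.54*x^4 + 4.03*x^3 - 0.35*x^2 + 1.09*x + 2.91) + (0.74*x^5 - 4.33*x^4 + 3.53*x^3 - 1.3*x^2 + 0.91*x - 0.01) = 0.6*x^6 + 0.36*x^5 - 8.87*x^4 + 7.56*x^3 - 1.65*x^2 + 2.0*x + 2.9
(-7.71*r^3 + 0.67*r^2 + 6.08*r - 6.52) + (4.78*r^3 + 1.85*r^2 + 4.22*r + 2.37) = -2.93*r^3 + 2.52*r^2 + 10.3*r - 4.15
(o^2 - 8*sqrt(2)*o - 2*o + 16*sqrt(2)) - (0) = o^2 - 8*sqrt(2)*o - 2*o + 16*sqrt(2)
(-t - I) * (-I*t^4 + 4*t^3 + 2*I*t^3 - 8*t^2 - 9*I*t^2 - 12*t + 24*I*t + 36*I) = I*t^5 - 5*t^4 - 2*I*t^4 + 10*t^3 + 5*I*t^3 + 3*t^2 - 16*I*t^2 + 24*t - 24*I*t + 36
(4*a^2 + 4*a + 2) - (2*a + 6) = 4*a^2 + 2*a - 4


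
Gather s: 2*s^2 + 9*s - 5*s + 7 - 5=2*s^2 + 4*s + 2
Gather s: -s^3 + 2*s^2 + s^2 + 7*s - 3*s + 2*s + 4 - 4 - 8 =-s^3 + 3*s^2 + 6*s - 8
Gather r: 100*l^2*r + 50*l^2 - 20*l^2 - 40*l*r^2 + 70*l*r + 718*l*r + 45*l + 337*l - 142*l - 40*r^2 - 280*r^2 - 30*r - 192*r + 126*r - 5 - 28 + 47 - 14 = 30*l^2 + 240*l + r^2*(-40*l - 320) + r*(100*l^2 + 788*l - 96)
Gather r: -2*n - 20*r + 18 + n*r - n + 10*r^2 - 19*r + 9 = -3*n + 10*r^2 + r*(n - 39) + 27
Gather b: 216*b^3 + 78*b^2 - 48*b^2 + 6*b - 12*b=216*b^3 + 30*b^2 - 6*b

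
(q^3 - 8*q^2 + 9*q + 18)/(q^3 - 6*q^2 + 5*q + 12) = (q - 6)/(q - 4)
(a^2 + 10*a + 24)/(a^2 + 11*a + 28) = (a + 6)/(a + 7)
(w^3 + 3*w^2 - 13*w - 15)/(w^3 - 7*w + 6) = (w^3 + 3*w^2 - 13*w - 15)/(w^3 - 7*w + 6)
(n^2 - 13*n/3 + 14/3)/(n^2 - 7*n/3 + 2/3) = (3*n - 7)/(3*n - 1)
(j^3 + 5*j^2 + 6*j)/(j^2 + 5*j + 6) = j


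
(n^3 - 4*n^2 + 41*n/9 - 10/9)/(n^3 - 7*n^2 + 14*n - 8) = (n^2 - 2*n + 5/9)/(n^2 - 5*n + 4)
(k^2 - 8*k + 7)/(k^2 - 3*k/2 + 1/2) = 2*(k - 7)/(2*k - 1)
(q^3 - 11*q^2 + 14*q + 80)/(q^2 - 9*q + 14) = (q^3 - 11*q^2 + 14*q + 80)/(q^2 - 9*q + 14)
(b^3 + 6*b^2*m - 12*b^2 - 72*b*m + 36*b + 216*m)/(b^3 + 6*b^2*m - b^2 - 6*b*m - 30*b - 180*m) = (b - 6)/(b + 5)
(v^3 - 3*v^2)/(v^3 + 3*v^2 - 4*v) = v*(v - 3)/(v^2 + 3*v - 4)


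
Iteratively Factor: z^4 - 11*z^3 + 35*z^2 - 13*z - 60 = (z - 4)*(z^3 - 7*z^2 + 7*z + 15) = (z - 4)*(z + 1)*(z^2 - 8*z + 15) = (z - 4)*(z - 3)*(z + 1)*(z - 5)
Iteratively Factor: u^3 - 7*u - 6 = (u + 1)*(u^2 - u - 6) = (u + 1)*(u + 2)*(u - 3)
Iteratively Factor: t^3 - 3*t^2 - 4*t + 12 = (t + 2)*(t^2 - 5*t + 6) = (t - 3)*(t + 2)*(t - 2)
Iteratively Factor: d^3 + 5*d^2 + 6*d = (d)*(d^2 + 5*d + 6) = d*(d + 2)*(d + 3)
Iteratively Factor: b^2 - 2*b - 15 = (b - 5)*(b + 3)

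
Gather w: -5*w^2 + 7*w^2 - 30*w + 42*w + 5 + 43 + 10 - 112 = 2*w^2 + 12*w - 54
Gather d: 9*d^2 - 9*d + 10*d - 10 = 9*d^2 + d - 10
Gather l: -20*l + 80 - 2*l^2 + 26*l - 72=-2*l^2 + 6*l + 8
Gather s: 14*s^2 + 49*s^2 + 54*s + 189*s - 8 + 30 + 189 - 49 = 63*s^2 + 243*s + 162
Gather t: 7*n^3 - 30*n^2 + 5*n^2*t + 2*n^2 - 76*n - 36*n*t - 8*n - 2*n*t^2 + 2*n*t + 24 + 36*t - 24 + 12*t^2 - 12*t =7*n^3 - 28*n^2 - 84*n + t^2*(12 - 2*n) + t*(5*n^2 - 34*n + 24)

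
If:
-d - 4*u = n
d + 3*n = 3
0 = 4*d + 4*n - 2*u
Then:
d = -3/2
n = 3/2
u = 0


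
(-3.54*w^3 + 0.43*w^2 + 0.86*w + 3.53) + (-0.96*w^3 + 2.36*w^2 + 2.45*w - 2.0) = -4.5*w^3 + 2.79*w^2 + 3.31*w + 1.53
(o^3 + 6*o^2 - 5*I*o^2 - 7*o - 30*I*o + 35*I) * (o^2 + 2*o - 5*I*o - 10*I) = o^5 + 8*o^4 - 10*I*o^4 - 20*o^3 - 80*I*o^3 - 214*o^2 - 50*I*o^2 - 125*o + 140*I*o + 350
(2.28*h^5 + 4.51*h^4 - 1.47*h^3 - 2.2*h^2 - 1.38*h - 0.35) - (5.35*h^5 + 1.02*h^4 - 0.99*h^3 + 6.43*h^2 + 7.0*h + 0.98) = -3.07*h^5 + 3.49*h^4 - 0.48*h^3 - 8.63*h^2 - 8.38*h - 1.33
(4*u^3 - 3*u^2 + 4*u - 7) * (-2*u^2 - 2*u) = -8*u^5 - 2*u^4 - 2*u^3 + 6*u^2 + 14*u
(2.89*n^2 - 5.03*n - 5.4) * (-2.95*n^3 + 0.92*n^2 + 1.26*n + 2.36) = -8.5255*n^5 + 17.4973*n^4 + 14.9438*n^3 - 4.4854*n^2 - 18.6748*n - 12.744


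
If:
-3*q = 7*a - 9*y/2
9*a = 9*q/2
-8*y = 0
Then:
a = 0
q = 0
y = 0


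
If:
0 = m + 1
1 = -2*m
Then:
No Solution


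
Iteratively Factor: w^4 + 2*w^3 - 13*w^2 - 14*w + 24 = (w + 2)*(w^3 - 13*w + 12) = (w - 3)*(w + 2)*(w^2 + 3*w - 4) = (w - 3)*(w - 1)*(w + 2)*(w + 4)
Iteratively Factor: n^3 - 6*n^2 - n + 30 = (n - 5)*(n^2 - n - 6) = (n - 5)*(n - 3)*(n + 2)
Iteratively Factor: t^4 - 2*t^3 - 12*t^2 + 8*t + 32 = (t + 2)*(t^3 - 4*t^2 - 4*t + 16) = (t - 2)*(t + 2)*(t^2 - 2*t - 8) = (t - 4)*(t - 2)*(t + 2)*(t + 2)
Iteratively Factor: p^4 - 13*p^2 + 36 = (p - 3)*(p^3 + 3*p^2 - 4*p - 12) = (p - 3)*(p - 2)*(p^2 + 5*p + 6) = (p - 3)*(p - 2)*(p + 3)*(p + 2)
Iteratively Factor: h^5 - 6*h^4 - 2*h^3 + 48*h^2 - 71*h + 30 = (h - 5)*(h^4 - h^3 - 7*h^2 + 13*h - 6) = (h - 5)*(h - 2)*(h^3 + h^2 - 5*h + 3) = (h - 5)*(h - 2)*(h + 3)*(h^2 - 2*h + 1) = (h - 5)*(h - 2)*(h - 1)*(h + 3)*(h - 1)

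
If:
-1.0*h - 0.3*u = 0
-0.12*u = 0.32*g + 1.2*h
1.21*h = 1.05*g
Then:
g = 0.00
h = 0.00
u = 0.00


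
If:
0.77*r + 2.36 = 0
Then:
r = -3.06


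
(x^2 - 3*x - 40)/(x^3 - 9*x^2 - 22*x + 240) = 1/(x - 6)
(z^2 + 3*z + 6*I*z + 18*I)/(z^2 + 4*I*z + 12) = (z + 3)/(z - 2*I)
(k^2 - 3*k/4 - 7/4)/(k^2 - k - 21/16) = 4*(k + 1)/(4*k + 3)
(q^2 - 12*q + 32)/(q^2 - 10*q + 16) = (q - 4)/(q - 2)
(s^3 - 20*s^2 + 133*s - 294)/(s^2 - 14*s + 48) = (s^2 - 14*s + 49)/(s - 8)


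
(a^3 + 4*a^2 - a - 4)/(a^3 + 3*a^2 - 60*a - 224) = (a^2 - 1)/(a^2 - a - 56)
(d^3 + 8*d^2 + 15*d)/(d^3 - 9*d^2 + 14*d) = (d^2 + 8*d + 15)/(d^2 - 9*d + 14)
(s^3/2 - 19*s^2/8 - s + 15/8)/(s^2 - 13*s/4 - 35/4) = (4*s^2 + s - 3)/(2*(4*s + 7))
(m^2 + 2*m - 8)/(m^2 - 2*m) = (m + 4)/m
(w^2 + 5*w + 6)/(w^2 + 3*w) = (w + 2)/w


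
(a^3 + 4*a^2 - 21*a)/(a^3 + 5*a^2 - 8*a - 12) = a*(a^2 + 4*a - 21)/(a^3 + 5*a^2 - 8*a - 12)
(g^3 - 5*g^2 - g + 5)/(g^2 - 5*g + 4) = (g^2 - 4*g - 5)/(g - 4)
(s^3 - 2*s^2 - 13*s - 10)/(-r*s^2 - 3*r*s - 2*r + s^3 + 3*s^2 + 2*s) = (5 - s)/(r - s)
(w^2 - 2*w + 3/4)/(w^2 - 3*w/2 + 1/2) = (w - 3/2)/(w - 1)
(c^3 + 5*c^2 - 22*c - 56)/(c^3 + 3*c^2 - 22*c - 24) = (c^2 + 9*c + 14)/(c^2 + 7*c + 6)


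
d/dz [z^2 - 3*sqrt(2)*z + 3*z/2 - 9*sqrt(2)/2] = 2*z - 3*sqrt(2) + 3/2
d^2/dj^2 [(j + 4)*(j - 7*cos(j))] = (7*j + 28)*cos(j) + 14*sin(j) + 2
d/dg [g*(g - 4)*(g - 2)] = 3*g^2 - 12*g + 8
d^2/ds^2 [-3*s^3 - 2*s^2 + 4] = -18*s - 4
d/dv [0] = 0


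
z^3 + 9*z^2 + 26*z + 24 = (z + 2)*(z + 3)*(z + 4)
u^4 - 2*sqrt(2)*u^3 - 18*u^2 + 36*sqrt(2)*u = u*(u - 3*sqrt(2))*(u - 2*sqrt(2))*(u + 3*sqrt(2))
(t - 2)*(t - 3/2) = t^2 - 7*t/2 + 3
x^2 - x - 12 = (x - 4)*(x + 3)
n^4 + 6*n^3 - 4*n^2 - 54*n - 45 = (n - 3)*(n + 1)*(n + 3)*(n + 5)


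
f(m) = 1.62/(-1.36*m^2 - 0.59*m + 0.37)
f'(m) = 1.62*(2.72*m + 0.59)/(-1.36*m^2 - 0.59*m + 0.37)^2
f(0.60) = -3.42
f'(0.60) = 16.05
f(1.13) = -0.80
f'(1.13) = 1.44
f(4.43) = -0.06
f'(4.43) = 0.02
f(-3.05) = -0.15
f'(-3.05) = -0.11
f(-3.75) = -0.10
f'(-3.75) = -0.06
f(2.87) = -0.13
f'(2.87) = 0.09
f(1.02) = -0.98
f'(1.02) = 2.01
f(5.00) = -0.04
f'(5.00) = 0.02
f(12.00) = -0.01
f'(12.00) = 0.00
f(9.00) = -0.01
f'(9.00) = 0.00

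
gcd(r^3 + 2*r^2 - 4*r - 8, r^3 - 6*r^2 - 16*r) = r + 2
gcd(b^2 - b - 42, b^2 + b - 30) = b + 6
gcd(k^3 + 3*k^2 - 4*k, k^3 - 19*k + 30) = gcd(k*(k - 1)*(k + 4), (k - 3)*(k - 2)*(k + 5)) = 1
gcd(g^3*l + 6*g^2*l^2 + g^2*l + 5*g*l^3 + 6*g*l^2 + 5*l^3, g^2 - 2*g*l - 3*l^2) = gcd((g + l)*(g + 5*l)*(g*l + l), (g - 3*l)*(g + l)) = g + l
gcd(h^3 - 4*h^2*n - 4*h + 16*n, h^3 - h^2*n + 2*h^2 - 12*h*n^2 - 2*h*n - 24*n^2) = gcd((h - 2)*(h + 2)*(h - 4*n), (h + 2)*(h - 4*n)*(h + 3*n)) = h^2 - 4*h*n + 2*h - 8*n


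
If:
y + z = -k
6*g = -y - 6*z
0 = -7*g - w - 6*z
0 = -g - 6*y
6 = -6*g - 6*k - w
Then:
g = -18/35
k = -41/70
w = 3/5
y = 3/35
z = 1/2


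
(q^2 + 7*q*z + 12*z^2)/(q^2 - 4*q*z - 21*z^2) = (-q - 4*z)/(-q + 7*z)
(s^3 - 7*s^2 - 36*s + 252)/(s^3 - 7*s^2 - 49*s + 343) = (s^2 - 36)/(s^2 - 49)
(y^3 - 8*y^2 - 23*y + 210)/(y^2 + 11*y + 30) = (y^2 - 13*y + 42)/(y + 6)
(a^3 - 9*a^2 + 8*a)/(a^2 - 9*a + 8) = a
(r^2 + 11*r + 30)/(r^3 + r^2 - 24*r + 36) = (r + 5)/(r^2 - 5*r + 6)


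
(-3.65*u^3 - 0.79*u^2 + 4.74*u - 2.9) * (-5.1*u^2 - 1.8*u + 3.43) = 18.615*u^5 + 10.599*u^4 - 35.2715*u^3 + 3.5483*u^2 + 21.4782*u - 9.947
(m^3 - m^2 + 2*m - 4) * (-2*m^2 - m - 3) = -2*m^5 + m^4 - 6*m^3 + 9*m^2 - 2*m + 12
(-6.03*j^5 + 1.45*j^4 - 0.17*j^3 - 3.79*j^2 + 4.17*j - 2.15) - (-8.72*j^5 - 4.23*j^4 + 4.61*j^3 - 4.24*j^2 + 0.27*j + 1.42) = 2.69*j^5 + 5.68*j^4 - 4.78*j^3 + 0.45*j^2 + 3.9*j - 3.57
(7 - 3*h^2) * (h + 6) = -3*h^3 - 18*h^2 + 7*h + 42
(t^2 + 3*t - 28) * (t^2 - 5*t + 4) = t^4 - 2*t^3 - 39*t^2 + 152*t - 112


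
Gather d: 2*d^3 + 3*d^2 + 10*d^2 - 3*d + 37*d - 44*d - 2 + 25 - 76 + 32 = 2*d^3 + 13*d^2 - 10*d - 21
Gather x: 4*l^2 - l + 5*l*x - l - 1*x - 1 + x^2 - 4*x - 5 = 4*l^2 - 2*l + x^2 + x*(5*l - 5) - 6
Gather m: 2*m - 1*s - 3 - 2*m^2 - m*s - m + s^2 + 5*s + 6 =-2*m^2 + m*(1 - s) + s^2 + 4*s + 3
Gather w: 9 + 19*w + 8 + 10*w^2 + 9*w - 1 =10*w^2 + 28*w + 16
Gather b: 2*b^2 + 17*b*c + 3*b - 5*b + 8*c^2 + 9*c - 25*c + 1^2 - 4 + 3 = 2*b^2 + b*(17*c - 2) + 8*c^2 - 16*c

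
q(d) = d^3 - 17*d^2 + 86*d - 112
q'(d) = 3*d^2 - 34*d + 86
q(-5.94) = -1432.25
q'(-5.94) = 393.81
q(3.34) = 22.85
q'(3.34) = 5.91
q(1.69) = -10.39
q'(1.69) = 37.11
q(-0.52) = -161.46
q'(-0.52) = 104.49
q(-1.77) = -323.02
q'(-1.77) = 155.58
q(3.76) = 24.18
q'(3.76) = 0.57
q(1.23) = -30.08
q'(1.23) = 48.72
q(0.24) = -92.33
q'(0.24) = 78.01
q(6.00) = 8.00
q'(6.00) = -10.00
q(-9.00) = -2992.00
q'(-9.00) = 635.00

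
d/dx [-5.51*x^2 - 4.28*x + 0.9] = -11.02*x - 4.28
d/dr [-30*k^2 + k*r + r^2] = k + 2*r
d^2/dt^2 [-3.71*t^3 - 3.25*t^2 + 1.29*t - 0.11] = -22.26*t - 6.5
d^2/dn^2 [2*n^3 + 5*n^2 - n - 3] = 12*n + 10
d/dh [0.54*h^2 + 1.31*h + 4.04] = 1.08*h + 1.31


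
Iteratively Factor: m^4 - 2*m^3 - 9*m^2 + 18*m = (m - 3)*(m^3 + m^2 - 6*m) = (m - 3)*(m - 2)*(m^2 + 3*m) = (m - 3)*(m - 2)*(m + 3)*(m)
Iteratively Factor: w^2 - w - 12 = (w - 4)*(w + 3)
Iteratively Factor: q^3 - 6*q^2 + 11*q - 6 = (q - 3)*(q^2 - 3*q + 2) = (q - 3)*(q - 1)*(q - 2)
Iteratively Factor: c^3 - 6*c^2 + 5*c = (c)*(c^2 - 6*c + 5) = c*(c - 1)*(c - 5)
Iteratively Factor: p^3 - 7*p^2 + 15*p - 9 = (p - 3)*(p^2 - 4*p + 3) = (p - 3)*(p - 1)*(p - 3)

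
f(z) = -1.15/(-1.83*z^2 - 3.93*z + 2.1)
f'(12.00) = -0.00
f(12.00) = 0.00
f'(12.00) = -0.00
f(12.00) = 0.00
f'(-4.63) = 0.04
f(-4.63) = 0.06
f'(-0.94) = -0.03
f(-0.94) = -0.28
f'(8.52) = -0.00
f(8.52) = 0.01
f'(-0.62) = -0.13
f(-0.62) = -0.30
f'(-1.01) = -0.02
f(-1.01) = -0.27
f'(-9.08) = 0.00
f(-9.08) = 0.01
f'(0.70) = -3.12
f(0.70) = 0.74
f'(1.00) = -0.65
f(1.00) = 0.31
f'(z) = -1.15*(3.66*z + 3.93)/(-1.83*z^2 - 3.93*z + 2.1)^2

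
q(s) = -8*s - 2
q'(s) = -8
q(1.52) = -14.16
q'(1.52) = -8.00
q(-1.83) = 12.64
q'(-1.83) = -8.00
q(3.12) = -26.96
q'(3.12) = -8.00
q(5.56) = -46.48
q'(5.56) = -8.00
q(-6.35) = 48.80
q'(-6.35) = -8.00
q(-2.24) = 15.92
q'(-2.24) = -8.00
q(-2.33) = 16.64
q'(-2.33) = -8.00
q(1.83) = -16.64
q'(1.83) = -8.00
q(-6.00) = 46.00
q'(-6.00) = -8.00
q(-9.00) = 70.00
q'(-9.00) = -8.00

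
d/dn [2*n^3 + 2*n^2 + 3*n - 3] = 6*n^2 + 4*n + 3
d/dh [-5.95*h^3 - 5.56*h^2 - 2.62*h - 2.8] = -17.85*h^2 - 11.12*h - 2.62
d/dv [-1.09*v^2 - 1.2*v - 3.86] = -2.18*v - 1.2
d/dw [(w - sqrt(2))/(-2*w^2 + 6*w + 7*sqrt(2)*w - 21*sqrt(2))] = (-2*w^2 + 6*w + 7*sqrt(2)*w - (w - sqrt(2))*(-4*w + 6 + 7*sqrt(2)) - 21*sqrt(2))/(2*w^2 - 7*sqrt(2)*w - 6*w + 21*sqrt(2))^2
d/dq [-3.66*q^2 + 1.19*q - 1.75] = 1.19 - 7.32*q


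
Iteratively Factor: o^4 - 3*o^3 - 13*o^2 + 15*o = (o - 5)*(o^3 + 2*o^2 - 3*o) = (o - 5)*(o + 3)*(o^2 - o) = (o - 5)*(o - 1)*(o + 3)*(o)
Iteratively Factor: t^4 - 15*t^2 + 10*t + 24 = (t + 4)*(t^3 - 4*t^2 + t + 6) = (t + 1)*(t + 4)*(t^2 - 5*t + 6) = (t - 2)*(t + 1)*(t + 4)*(t - 3)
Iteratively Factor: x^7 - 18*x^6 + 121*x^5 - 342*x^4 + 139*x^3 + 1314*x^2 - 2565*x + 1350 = (x - 5)*(x^6 - 13*x^5 + 56*x^4 - 62*x^3 - 171*x^2 + 459*x - 270) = (x - 5)*(x - 3)*(x^5 - 10*x^4 + 26*x^3 + 16*x^2 - 123*x + 90) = (x - 5)*(x - 3)^2*(x^4 - 7*x^3 + 5*x^2 + 31*x - 30) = (x - 5)*(x - 3)^2*(x + 2)*(x^3 - 9*x^2 + 23*x - 15) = (x - 5)*(x - 3)^2*(x - 1)*(x + 2)*(x^2 - 8*x + 15) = (x - 5)*(x - 3)^3*(x - 1)*(x + 2)*(x - 5)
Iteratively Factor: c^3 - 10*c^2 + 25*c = (c - 5)*(c^2 - 5*c) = c*(c - 5)*(c - 5)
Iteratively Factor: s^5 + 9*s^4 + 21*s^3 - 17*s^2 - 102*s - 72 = (s - 2)*(s^4 + 11*s^3 + 43*s^2 + 69*s + 36) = (s - 2)*(s + 3)*(s^3 + 8*s^2 + 19*s + 12) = (s - 2)*(s + 3)*(s + 4)*(s^2 + 4*s + 3) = (s - 2)*(s + 3)^2*(s + 4)*(s + 1)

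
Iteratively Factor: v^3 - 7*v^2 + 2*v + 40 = (v + 2)*(v^2 - 9*v + 20) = (v - 4)*(v + 2)*(v - 5)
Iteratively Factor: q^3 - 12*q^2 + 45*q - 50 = (q - 5)*(q^2 - 7*q + 10) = (q - 5)^2*(q - 2)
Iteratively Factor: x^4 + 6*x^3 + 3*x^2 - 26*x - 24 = (x + 1)*(x^3 + 5*x^2 - 2*x - 24) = (x + 1)*(x + 4)*(x^2 + x - 6) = (x + 1)*(x + 3)*(x + 4)*(x - 2)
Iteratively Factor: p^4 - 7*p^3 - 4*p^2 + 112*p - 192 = (p + 4)*(p^3 - 11*p^2 + 40*p - 48) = (p - 4)*(p + 4)*(p^2 - 7*p + 12) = (p - 4)*(p - 3)*(p + 4)*(p - 4)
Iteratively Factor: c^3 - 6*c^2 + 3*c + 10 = (c - 5)*(c^2 - c - 2) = (c - 5)*(c - 2)*(c + 1)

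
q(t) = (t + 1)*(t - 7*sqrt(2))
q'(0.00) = -8.90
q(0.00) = -9.90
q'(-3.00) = -14.90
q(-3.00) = 25.80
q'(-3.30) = -15.50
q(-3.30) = 30.36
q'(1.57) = -5.76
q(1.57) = -21.41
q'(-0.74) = -10.38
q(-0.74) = -2.77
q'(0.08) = -8.74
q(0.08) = -10.61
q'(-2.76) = -14.42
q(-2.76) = 22.28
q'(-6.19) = -21.28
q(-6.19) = 83.50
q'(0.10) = -8.70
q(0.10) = -10.78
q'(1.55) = -5.80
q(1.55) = -21.29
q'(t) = 2*t - 7*sqrt(2) + 1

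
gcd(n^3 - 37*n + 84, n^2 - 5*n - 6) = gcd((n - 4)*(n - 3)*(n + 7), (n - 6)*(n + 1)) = 1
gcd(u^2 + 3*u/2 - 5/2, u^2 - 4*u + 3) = u - 1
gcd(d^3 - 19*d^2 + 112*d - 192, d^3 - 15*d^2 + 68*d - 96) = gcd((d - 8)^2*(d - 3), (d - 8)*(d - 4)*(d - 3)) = d^2 - 11*d + 24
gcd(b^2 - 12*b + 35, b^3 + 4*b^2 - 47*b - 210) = b - 7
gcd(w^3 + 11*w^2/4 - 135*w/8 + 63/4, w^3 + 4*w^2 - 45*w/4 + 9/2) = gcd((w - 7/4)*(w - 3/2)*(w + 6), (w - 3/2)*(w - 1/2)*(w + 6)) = w^2 + 9*w/2 - 9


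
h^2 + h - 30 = (h - 5)*(h + 6)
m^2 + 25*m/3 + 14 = (m + 7/3)*(m + 6)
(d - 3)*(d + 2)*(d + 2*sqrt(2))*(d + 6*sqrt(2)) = d^4 - d^3 + 8*sqrt(2)*d^3 - 8*sqrt(2)*d^2 + 18*d^2 - 48*sqrt(2)*d - 24*d - 144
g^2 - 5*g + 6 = (g - 3)*(g - 2)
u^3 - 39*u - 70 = (u - 7)*(u + 2)*(u + 5)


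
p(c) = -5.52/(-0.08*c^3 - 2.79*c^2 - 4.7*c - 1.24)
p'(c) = -5.52*(0.24*c^2 + 5.58*c + 4.7)/(-0.08*c^3 - 2.79*c^2 - 4.7*c - 1.24)^2 = (-1.3248*c^2 - 30.8016*c - 25.944)/(0.08*c^3 + 2.79*c^2 + 4.7*c + 1.24)^2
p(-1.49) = 33.16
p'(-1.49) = 613.98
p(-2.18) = 1.61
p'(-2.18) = 2.98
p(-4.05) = 0.24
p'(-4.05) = 0.15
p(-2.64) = 0.81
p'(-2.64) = 1.00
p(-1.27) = -14.05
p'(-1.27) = 71.51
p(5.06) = 0.05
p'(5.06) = -0.02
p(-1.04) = -7.66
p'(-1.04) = 8.97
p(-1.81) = 3.95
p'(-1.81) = 13.01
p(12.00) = 0.01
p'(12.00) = -0.00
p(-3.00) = 0.55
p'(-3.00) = 0.54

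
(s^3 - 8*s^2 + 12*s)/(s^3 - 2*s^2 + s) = (s^2 - 8*s + 12)/(s^2 - 2*s + 1)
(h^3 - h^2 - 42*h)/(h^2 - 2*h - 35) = h*(h + 6)/(h + 5)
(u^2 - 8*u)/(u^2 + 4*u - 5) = u*(u - 8)/(u^2 + 4*u - 5)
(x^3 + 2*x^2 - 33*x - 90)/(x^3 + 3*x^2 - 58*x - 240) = (x^2 - 3*x - 18)/(x^2 - 2*x - 48)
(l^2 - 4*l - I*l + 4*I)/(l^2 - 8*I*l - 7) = (l - 4)/(l - 7*I)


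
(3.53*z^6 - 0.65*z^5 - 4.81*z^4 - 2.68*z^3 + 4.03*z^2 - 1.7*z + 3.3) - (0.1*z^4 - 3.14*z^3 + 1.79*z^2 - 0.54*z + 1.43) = 3.53*z^6 - 0.65*z^5 - 4.91*z^4 + 0.46*z^3 + 2.24*z^2 - 1.16*z + 1.87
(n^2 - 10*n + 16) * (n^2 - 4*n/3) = n^4 - 34*n^3/3 + 88*n^2/3 - 64*n/3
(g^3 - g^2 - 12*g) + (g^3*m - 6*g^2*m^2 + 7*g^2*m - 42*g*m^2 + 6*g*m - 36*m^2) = g^3*m + g^3 - 6*g^2*m^2 + 7*g^2*m - g^2 - 42*g*m^2 + 6*g*m - 12*g - 36*m^2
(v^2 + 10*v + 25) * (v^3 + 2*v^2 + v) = v^5 + 12*v^4 + 46*v^3 + 60*v^2 + 25*v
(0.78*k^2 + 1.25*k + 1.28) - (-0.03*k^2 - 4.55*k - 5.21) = 0.81*k^2 + 5.8*k + 6.49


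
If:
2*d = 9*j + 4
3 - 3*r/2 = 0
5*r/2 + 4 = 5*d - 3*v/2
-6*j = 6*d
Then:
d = 4/11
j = -4/11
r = 2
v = -158/33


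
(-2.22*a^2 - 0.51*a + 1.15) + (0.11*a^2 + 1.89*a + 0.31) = -2.11*a^2 + 1.38*a + 1.46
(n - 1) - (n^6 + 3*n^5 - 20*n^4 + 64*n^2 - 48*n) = -n^6 - 3*n^5 + 20*n^4 - 64*n^2 + 49*n - 1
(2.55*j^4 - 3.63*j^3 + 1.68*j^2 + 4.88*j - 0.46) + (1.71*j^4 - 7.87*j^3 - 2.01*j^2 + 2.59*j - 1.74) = 4.26*j^4 - 11.5*j^3 - 0.33*j^2 + 7.47*j - 2.2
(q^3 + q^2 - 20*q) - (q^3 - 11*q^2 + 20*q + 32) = 12*q^2 - 40*q - 32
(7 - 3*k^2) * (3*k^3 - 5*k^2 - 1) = -9*k^5 + 15*k^4 + 21*k^3 - 32*k^2 - 7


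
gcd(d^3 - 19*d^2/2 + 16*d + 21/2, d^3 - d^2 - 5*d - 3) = d - 3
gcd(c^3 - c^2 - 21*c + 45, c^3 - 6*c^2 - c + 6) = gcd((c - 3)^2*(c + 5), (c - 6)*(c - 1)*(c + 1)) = 1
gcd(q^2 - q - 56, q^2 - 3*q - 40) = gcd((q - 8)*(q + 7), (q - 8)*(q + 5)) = q - 8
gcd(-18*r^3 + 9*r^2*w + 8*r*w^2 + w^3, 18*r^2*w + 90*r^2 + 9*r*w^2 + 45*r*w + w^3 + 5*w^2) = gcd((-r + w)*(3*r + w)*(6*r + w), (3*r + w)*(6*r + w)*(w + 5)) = 18*r^2 + 9*r*w + w^2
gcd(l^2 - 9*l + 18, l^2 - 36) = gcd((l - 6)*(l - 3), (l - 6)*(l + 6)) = l - 6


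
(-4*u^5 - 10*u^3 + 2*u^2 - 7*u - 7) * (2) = -8*u^5 - 20*u^3 + 4*u^2 - 14*u - 14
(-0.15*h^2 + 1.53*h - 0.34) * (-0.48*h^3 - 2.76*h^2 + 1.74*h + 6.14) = 0.072*h^5 - 0.3204*h^4 - 4.3206*h^3 + 2.6796*h^2 + 8.8026*h - 2.0876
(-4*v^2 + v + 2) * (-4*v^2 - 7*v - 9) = 16*v^4 + 24*v^3 + 21*v^2 - 23*v - 18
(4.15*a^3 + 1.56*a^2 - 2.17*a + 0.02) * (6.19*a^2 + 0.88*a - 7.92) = 25.6885*a^5 + 13.3084*a^4 - 44.9275*a^3 - 14.141*a^2 + 17.204*a - 0.1584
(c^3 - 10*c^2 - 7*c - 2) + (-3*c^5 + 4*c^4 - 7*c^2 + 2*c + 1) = -3*c^5 + 4*c^4 + c^3 - 17*c^2 - 5*c - 1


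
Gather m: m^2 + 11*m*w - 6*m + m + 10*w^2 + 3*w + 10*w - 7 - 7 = m^2 + m*(11*w - 5) + 10*w^2 + 13*w - 14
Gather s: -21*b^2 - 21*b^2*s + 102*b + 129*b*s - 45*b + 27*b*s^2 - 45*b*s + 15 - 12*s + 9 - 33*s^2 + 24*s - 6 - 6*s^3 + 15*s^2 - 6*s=-21*b^2 + 57*b - 6*s^3 + s^2*(27*b - 18) + s*(-21*b^2 + 84*b + 6) + 18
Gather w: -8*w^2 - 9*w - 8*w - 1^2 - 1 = -8*w^2 - 17*w - 2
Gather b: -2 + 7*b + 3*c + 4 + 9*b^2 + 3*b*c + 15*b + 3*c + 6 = 9*b^2 + b*(3*c + 22) + 6*c + 8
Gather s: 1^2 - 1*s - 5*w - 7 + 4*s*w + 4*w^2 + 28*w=s*(4*w - 1) + 4*w^2 + 23*w - 6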